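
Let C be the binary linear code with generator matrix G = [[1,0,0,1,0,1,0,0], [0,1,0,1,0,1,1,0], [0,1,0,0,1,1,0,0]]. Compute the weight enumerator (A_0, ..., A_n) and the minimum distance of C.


Weight distribution: A_0 = 1, A_3 = 4, A_4 = 3. Minimum distance d = 3.

Enumerate all 2^3 = 8 messages m ∈ F_2^3.
For each, compute codeword c = mG in F_2^8, then tally its weight.
  m = 000 → c = 00000000, weight = 0.
  m = 100 → c = 10010100, weight = 3.
  m = 010 → c = 01010110, weight = 4.
  m = 110 → c = 11000010, weight = 3.
  m = 001 → c = 01001100, weight = 3.
  m = 101 → c = 11011000, weight = 4.
  m = 011 → c = 00011010, weight = 3.
  m = 111 → c = 10001110, weight = 4.
Tally weights:
  weight 0: 1 codewords.
  weight 3: 4 codewords.
  weight 4: 3 codewords.
Minimum distance d = smallest w > 0 with A_w > 0 = 3.
Sanity: Σ A_w = 8 = 2^3 = 8 ✓.


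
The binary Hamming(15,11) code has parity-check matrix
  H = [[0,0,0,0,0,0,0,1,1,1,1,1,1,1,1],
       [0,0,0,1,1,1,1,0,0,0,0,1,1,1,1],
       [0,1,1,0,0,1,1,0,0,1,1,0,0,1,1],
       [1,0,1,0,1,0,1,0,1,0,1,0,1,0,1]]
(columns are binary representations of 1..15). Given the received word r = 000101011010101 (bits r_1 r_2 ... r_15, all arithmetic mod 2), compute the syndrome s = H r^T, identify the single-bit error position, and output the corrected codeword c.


s = (1, 0, 1, 0)^T, error position = 10, corrected codeword c = 000101011110101

Compute s = H r^T mod 2 one row at a time:
  s_1 = 1 + 1 + 0 + 1 + 0 + 1 + 0 + 1 = 5 ≡ 1 (mod 2).
  s_2 = 1 + 0 + 1 + 0 + 0 + 1 + 0 + 1 = 4 ≡ 0 (mod 2).
  s_3 = 0 + 0 + 1 + 0 + 0 + 1 + 0 + 1 = 3 ≡ 1 (mod 2).
  s_4 = 0 + 0 + 0 + 0 + 1 + 1 + 1 + 1 = 4 ≡ 0 (mod 2).
s = (1, 0, 1, 0)^T — this equals column 10 of H (binary 1010), so error is at position 10.
Correct: flip bit 10 of r = 000101011010101 to get c = 000101011110101.


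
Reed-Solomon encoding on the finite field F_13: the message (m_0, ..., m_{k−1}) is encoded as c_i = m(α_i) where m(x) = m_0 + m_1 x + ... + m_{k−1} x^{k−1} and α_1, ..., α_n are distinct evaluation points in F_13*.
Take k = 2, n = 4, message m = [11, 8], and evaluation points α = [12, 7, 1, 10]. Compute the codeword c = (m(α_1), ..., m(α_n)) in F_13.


c = [3, 2, 6, 0]

Message polynomial: m(x) = 11 + 8·x (mod 13).
For each evaluation point α_i, compute m(α_i) mod 13:
  α_1 = 12: Horner steps 8 → 3, so m(12) = 3.
  α_2 = 7: Horner steps 8 → 2, so m(7) = 2.
  α_3 = 1: Horner steps 8 → 6, so m(1) = 6.
  α_4 = 10: Horner steps 8 → 0, so m(10) = 0.
Codeword c = [3, 2, 6, 0] ∈ F_13^4.


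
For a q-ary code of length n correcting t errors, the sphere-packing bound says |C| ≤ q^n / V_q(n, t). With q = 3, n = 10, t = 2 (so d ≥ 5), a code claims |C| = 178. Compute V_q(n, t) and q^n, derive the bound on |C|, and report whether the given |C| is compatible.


V_q(n, t) = 201, q^n = 59049, Hamming bound = 293, |C| = 178 ≤ bound (satisfied).

Step 1: Compute V_q(n, t) = Σ_{j=0}^2 C(n, j) (q−1)^j.
  j = 0: C(10,0)·(2)^0 = 1·1 = 1.
  j = 1: C(10,1)·(2)^1 = 10·2 = 20.
  j = 2: C(10,2)·(2)^2 = 45·4 = 180.
  V_q(n, t) = 1 + 20 + 180 = 201.
Step 2: q^n = 3^10 = 59049.
Step 3: Hamming bound ⌊q^n / V_q(n,t)⌋ = ⌊59049/201⌋ = 293.
Step 4: Compare |C| = 178 to 293: satisfied.
The claimed |C| lies below the Hamming bound.


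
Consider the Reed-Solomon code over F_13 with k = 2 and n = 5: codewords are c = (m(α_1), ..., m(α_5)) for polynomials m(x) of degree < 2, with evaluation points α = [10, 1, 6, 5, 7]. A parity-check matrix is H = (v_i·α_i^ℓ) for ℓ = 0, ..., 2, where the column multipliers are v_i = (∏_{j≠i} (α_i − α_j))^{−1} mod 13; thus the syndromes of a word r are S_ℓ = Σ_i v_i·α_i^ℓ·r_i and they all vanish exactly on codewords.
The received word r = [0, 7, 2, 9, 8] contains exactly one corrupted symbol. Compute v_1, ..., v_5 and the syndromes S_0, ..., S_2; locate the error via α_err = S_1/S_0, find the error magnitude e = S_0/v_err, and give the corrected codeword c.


S = (9, 9, 9), error at position 2, error magnitude e = 9, c = [0, 11, 2, 9, 8].

Step 1: column multipliers v_i = (∏_{j≠i}(α_i − α_j))^{−1} mod 13.
  i = 1 (α = 10): (10−1)(10−6)(10−5)(10−7) = 9·4·5·3 = 540 ≡ 7, so v_1 = 7^{−1} = 2 (mod 13).
  i = 2 (α = 1): (1−10)(1−6)(1−5)(1−7) = (−9)·(−5)·(−4)·(−6) = 1080 ≡ 1, so v_2 = 1^{−1} = 1 (mod 13).
  i = 3 (α = 6): (6−10)(6−1)(6−5)(6−7) = (−4)·5·1·(−1) = 20 ≡ 7, so v_3 = 7^{−1} = 2 (mod 13).
  i = 4 (α = 5): (5−10)(5−1)(5−6)(5−7) = (−5)·4·(−1)·(−2) = −40 ≡ 12, so v_4 = 12^{−1} = 12 (mod 13).
  i = 5 (α = 7): (7−10)(7−1)(7−6)(7−5) = (−3)·6·1·2 = −36 ≡ 3, so v_5 = 3^{−1} = 9 (mod 13).
  v = [2, 1, 2, 12, 9].
Step 2: syndromes of r = [0, 7, 2, 9, 8] (all sums mod 13).
  S_0 = Σ v_i r_i = 2·0 + 1·7 + 2·2 + 12·9 + 9·8 = 191 ≡ 9.
  S_1 = Σ v_i α_i r_i = 2·10·0 + 1·1·7 + 2·6·2 + 12·5·9 + 9·7·8 = 1075 ≡ 9.
  α_i^2 mod 13 = [9, 1, 10, 12, 10].
  S_2 = Σ v_i α_i^2 r_i = 2·9·0 + 1·1·7 + 2·10·2 + 12·12·9 + 9·10·8 = 2063 ≡ 9.
  S = (9, 9, 9) ≠ 0, so r is not a codeword (an error is present).
Step 3: locate the error. For a single error e at position i, S_ℓ = v_i·e·α_i^ℓ, so α_err = S_1/S_0.
  S_0^{−1} = 9^{−1} = 3 (mod 13), so α_err = 9·3 = 27 ≡ 1 = α_2. Error position i = 2.
  Consistency check: S_2/S_1 = 9·3 = 27 ≡ 1 = α_err ✓ (single-error assumption holds).
Step 4: error magnitude e = S_0/v_2 = S_0·∏_{j≠2}(α_2 − α_j) = 9·1 = 9 ≡ 9 (mod 13).
Step 5: correct position 2: c_2 = r_2 − e = 7 − 9 ≡ 11 (mod 13). Hence c = [0, 11, 2, 9, 8].
  Check: interpolating c through the α_i gives m(x) = 5 + 6·x (degree < 2) with m(α_i) = c_i for every i, so c is indeed a codeword.


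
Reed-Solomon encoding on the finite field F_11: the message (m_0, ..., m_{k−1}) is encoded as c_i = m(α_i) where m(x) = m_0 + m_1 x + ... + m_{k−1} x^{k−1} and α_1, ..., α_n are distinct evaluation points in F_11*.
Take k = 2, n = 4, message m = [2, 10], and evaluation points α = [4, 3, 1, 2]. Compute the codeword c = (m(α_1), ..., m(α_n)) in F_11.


c = [9, 10, 1, 0]

Message polynomial: m(x) = 2 + 10·x (mod 11).
For each evaluation point α_i, compute m(α_i) mod 11:
  α_1 = 4: Horner steps 10 → 9, so m(4) = 9.
  α_2 = 3: Horner steps 10 → 10, so m(3) = 10.
  α_3 = 1: Horner steps 10 → 1, so m(1) = 1.
  α_4 = 2: Horner steps 10 → 0, so m(2) = 0.
Codeword c = [9, 10, 1, 0] ∈ F_11^4.


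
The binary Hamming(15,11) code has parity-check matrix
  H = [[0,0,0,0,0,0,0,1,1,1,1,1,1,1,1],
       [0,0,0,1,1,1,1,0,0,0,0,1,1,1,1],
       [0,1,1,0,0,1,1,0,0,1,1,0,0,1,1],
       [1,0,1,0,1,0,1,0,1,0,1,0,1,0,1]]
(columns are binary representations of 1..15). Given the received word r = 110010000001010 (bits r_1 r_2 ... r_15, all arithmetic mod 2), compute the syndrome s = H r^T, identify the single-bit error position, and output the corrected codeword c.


s = (0, 1, 0, 0)^T, error position = 4, corrected codeword c = 110110000001010

Compute s = H r^T mod 2 one row at a time:
  s_1 = 0 + 0 + 0 + 0 + 1 + 0 + 1 + 0 = 2 ≡ 0 (mod 2).
  s_2 = 0 + 1 + 0 + 0 + 1 + 0 + 1 + 0 = 3 ≡ 1 (mod 2).
  s_3 = 1 + 0 + 0 + 0 + 0 + 0 + 1 + 0 = 2 ≡ 0 (mod 2).
  s_4 = 1 + 0 + 1 + 0 + 0 + 0 + 0 + 0 = 2 ≡ 0 (mod 2).
s = (0, 1, 0, 0)^T — this equals column 4 of H (binary 0100), so error is at position 4.
Correct: flip bit 4 of r = 110010000001010 to get c = 110110000001010.


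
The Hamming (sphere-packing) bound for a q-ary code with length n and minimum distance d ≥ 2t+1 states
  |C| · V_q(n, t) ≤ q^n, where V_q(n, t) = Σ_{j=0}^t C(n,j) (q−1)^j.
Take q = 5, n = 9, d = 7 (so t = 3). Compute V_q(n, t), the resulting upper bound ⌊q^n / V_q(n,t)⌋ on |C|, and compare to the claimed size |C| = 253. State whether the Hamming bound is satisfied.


V_q(n, t) = 5989, q^n = 1953125, Hamming bound = 326, |C| = 253 ≤ bound (satisfied).

Step 1: Compute V_q(n, t) = Σ_{j=0}^3 C(n, j) (q−1)^j.
  j = 0: C(9,0)·(4)^0 = 1·1 = 1.
  j = 1: C(9,1)·(4)^1 = 9·4 = 36.
  j = 2: C(9,2)·(4)^2 = 36·16 = 576.
  j = 3: C(9,3)·(4)^3 = 84·64 = 5376.
  V_q(n, t) = 1 + 36 + 576 + 5376 = 5989.
Step 2: q^n = 5^9 = 1953125.
Step 3: Hamming bound ⌊q^n / V_q(n,t)⌋ = ⌊1953125/5989⌋ = 326.
Step 4: Compare |C| = 253 to 326: satisfied.
The claimed |C| lies below the Hamming bound.


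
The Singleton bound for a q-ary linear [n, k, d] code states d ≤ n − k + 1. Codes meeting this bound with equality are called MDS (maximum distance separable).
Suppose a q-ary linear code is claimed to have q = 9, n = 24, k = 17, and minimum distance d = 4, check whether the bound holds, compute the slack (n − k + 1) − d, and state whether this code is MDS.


Singleton RHS = n − k + 1 = 8, slack = 4, bound satisfied, not MDS.

Singleton bound: d ≤ n − k + 1.
Here n = 24, k = 17, so n − k + 1 = 8.
Given d = 4, check d ≤ 8: YES.
Slack = (n − k + 1) − d = 4.
The code is NOT MDS (slack = 4 > 0).
Description: the claimed parameters are [24, 17, 4]_9; such a code would be non-MDS.


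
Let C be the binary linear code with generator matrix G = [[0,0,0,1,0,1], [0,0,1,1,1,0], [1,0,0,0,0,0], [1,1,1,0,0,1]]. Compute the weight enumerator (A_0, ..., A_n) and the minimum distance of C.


Weight distribution: A_0 = 1, A_1 = 1, A_2 = 2, A_3 = 6, A_4 = 5, A_5 = 1. Minimum distance d = 1.

Enumerate all 2^4 = 16 messages m ∈ F_2^4.
For each, compute codeword c = mG in F_2^6, then tally its weight.
  m = 0000 → c = 000000, weight = 0.
  m = 1000 → c = 000101, weight = 2.
  m = 0100 → c = 001110, weight = 3.
  m = 1100 → c = 001011, weight = 3.
  m = 0010 → c = 100000, weight = 1.
  m = 1010 → c = 100101, weight = 3.
  m = 0110 → c = 101110, weight = 4.
  m = 1110 → c = 101011, weight = 4.
  m = 0001 → c = 111001, weight = 4.
  m = 1001 → c = 111100, weight = 4.
  m = 0101 → c = 110111, weight = 5.
  m = 1101 → c = 110010, weight = 3.
  m = 0011 → c = 011001, weight = 3.
  m = 1011 → c = 011100, weight = 3.
  m = 0111 → c = 010111, weight = 4.
  m = 1111 → c = 010010, weight = 2.
Tally weights:
  weight 0: 1 codewords.
  weight 1: 1 codewords.
  weight 2: 2 codewords.
  weight 3: 6 codewords.
  weight 4: 5 codewords.
  weight 5: 1 codewords.
Minimum distance d = smallest w > 0 with A_w > 0 = 1.
Sanity: Σ A_w = 16 = 2^4 = 16 ✓.


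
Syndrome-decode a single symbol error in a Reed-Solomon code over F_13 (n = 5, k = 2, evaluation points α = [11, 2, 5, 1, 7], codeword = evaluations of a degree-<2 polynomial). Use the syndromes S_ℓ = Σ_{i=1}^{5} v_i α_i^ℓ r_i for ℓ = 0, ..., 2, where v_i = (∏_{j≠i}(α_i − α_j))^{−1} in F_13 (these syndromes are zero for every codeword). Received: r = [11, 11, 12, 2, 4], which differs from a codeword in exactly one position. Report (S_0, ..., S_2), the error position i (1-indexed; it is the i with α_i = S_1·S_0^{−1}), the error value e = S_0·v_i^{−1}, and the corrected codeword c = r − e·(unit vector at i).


S = (5, 3, 7), error at position 1, error magnitude e = 10, c = [1, 11, 12, 2, 4].

Step 1: column multipliers v_i = (∏_{j≠i}(α_i − α_j))^{−1} mod 13.
  i = 1 (α = 11): (11−2)(11−5)(11−1)(11−7) = 9·6·10·4 = 2160 ≡ 2, so v_1 = 2^{−1} = 7 (mod 13).
  i = 2 (α = 2): (2−11)(2−5)(2−1)(2−7) = (−9)·(−3)·1·(−5) = −135 ≡ 8, so v_2 = 8^{−1} = 5 (mod 13).
  i = 3 (α = 5): (5−11)(5−2)(5−1)(5−7) = (−6)·3·4·(−2) = 144 ≡ 1, so v_3 = 1^{−1} = 1 (mod 13).
  i = 4 (α = 1): (1−11)(1−2)(1−5)(1−7) = (−10)·(−1)·(−4)·(−6) = 240 ≡ 6, so v_4 = 6^{−1} = 11 (mod 13).
  i = 5 (α = 7): (7−11)(7−2)(7−5)(7−1) = (−4)·5·2·6 = −240 ≡ 7, so v_5 = 7^{−1} = 2 (mod 13).
  v = [7, 5, 1, 11, 2].
Step 2: syndromes of r = [11, 11, 12, 2, 4] (all sums mod 13).
  S_0 = Σ v_i r_i = 7·11 + 5·11 + 1·12 + 11·2 + 2·4 = 174 ≡ 5.
  S_1 = Σ v_i α_i r_i = 7·11·11 + 5·2·11 + 1·5·12 + 11·1·2 + 2·7·4 = 1095 ≡ 3.
  α_i^2 mod 13 = [4, 4, 12, 1, 10].
  S_2 = Σ v_i α_i^2 r_i = 7·4·11 + 5·4·11 + 1·12·12 + 11·1·2 + 2·10·4 = 774 ≡ 7.
  S = (5, 3, 7) ≠ 0, so r is not a codeword (an error is present).
Step 3: locate the error. For a single error e at position i, S_ℓ = v_i·e·α_i^ℓ, so α_err = S_1/S_0.
  S_0^{−1} = 5^{−1} = 8 (mod 13), so α_err = 3·8 = 24 ≡ 11 = α_1. Error position i = 1.
  Consistency check: S_2/S_1 = 7·9 = 63 ≡ 11 = α_err ✓ (single-error assumption holds).
Step 4: error magnitude e = S_0/v_1 = S_0·∏_{j≠1}(α_1 − α_j) = 5·2 = 10 ≡ 10 (mod 13).
Step 5: correct position 1: c_1 = r_1 − e = 11 − 10 ≡ 1 (mod 13). Hence c = [1, 11, 12, 2, 4].
  Check: interpolating c through the α_i gives m(x) = 6 + 9·x (degree < 2) with m(α_i) = c_i for every i, so c is indeed a codeword.


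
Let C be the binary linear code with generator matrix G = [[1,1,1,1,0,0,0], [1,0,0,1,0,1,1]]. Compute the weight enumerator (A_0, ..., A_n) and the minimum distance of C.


Weight distribution: A_0 = 1, A_4 = 3. Minimum distance d = 4.

Enumerate all 2^2 = 4 messages m ∈ F_2^2.
For each, compute codeword c = mG in F_2^7, then tally its weight.
  m = 00 → c = 0000000, weight = 0.
  m = 10 → c = 1111000, weight = 4.
  m = 01 → c = 1001011, weight = 4.
  m = 11 → c = 0110011, weight = 4.
Tally weights:
  weight 0: 1 codewords.
  weight 4: 3 codewords.
Minimum distance d = smallest w > 0 with A_w > 0 = 4.
Sanity: Σ A_w = 4 = 2^2 = 4 ✓.


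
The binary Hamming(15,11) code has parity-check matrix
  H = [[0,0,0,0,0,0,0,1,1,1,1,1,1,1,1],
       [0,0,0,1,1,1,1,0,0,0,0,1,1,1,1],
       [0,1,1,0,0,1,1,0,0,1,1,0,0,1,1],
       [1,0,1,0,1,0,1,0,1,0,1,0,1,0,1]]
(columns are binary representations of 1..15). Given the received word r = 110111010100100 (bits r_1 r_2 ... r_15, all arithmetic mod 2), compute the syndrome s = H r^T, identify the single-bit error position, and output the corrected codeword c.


s = (1, 0, 1, 1)^T, error position = 11, corrected codeword c = 110111010110100

Compute s = H r^T mod 2 one row at a time:
  s_1 = 1 + 0 + 1 + 0 + 0 + 1 + 0 + 0 = 3 ≡ 1 (mod 2).
  s_2 = 1 + 1 + 1 + 0 + 0 + 1 + 0 + 0 = 4 ≡ 0 (mod 2).
  s_3 = 1 + 0 + 1 + 0 + 1 + 0 + 0 + 0 = 3 ≡ 1 (mod 2).
  s_4 = 1 + 0 + 1 + 0 + 0 + 0 + 1 + 0 = 3 ≡ 1 (mod 2).
s = (1, 0, 1, 1)^T — this equals column 11 of H (binary 1011), so error is at position 11.
Correct: flip bit 11 of r = 110111010100100 to get c = 110111010110100.


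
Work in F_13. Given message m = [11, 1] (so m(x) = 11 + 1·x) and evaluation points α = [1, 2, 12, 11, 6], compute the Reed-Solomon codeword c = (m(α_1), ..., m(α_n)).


c = [12, 0, 10, 9, 4]

Message polynomial: m(x) = 11 + 1·x (mod 13).
For each evaluation point α_i, compute m(α_i) mod 13:
  α_1 = 1: Horner steps 1 → 12, so m(1) = 12.
  α_2 = 2: Horner steps 1 → 0, so m(2) = 0.
  α_3 = 12: Horner steps 1 → 10, so m(12) = 10.
  α_4 = 11: Horner steps 1 → 9, so m(11) = 9.
  α_5 = 6: Horner steps 1 → 4, so m(6) = 4.
Codeword c = [12, 0, 10, 9, 4] ∈ F_13^5.


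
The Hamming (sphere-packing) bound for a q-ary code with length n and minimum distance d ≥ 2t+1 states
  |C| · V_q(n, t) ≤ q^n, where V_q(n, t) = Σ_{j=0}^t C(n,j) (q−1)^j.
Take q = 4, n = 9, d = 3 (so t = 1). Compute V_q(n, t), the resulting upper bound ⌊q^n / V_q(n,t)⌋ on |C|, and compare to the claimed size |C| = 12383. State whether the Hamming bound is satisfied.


V_q(n, t) = 28, q^n = 262144, Hamming bound = 9362, |C| = 12383 > bound (violated).

Step 1: Compute V_q(n, t) = Σ_{j=0}^1 C(n, j) (q−1)^j.
  j = 0: C(9,0)·(3)^0 = 1·1 = 1.
  j = 1: C(9,1)·(3)^1 = 9·3 = 27.
  V_q(n, t) = 1 + 27 = 28.
Step 2: q^n = 4^9 = 262144.
Step 3: Hamming bound ⌊q^n / V_q(n,t)⌋ = ⌊262144/28⌋ = 9362.
Step 4: Compare |C| = 12383 to 9362: violated.
The claimed |C| lies above the Hamming bound, so no 4-ary code of length 9 with d ≥ 3 can have 12383 codewords.


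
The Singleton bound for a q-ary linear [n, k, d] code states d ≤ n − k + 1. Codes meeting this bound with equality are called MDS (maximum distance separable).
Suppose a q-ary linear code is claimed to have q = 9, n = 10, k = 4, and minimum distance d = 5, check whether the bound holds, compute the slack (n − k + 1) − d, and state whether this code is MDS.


Singleton RHS = n − k + 1 = 7, slack = 2, bound satisfied, not MDS.

Singleton bound: d ≤ n − k + 1.
Here n = 10, k = 4, so n − k + 1 = 7.
Given d = 5, check d ≤ 7: YES.
Slack = (n − k + 1) − d = 2.
The code is NOT MDS (slack = 2 > 0).
Description: the claimed parameters are [10, 4, 5]_9; such a code would be non-MDS.


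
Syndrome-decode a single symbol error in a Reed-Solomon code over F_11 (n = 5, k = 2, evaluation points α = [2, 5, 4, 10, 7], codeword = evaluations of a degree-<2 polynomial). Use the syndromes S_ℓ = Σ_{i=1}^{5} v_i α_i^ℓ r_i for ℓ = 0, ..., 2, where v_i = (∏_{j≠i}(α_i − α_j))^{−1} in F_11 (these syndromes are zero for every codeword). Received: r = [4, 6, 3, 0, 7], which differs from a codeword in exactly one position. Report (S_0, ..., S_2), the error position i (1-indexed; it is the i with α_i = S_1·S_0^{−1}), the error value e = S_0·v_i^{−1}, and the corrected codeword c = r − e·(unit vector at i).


S = (8, 7, 2), error at position 2, error magnitude e = 9, c = [4, 8, 3, 0, 7].

Step 1: column multipliers v_i = (∏_{j≠i}(α_i − α_j))^{−1} mod 11.
  i = 1 (α = 2): (2−5)(2−4)(2−10)(2−7) = (−3)·(−2)·(−8)·(−5) = 240 ≡ 9, so v_1 = 9^{−1} = 5 (mod 11).
  i = 2 (α = 5): (5−2)(5−4)(5−10)(5−7) = 3·1·(−5)·(−2) = 30 ≡ 8, so v_2 = 8^{−1} = 7 (mod 11).
  i = 3 (α = 4): (4−2)(4−5)(4−10)(4−7) = 2·(−1)·(−6)·(−3) = −36 ≡ 8, so v_3 = 8^{−1} = 7 (mod 11).
  i = 4 (α = 10): (10−2)(10−5)(10−4)(10−7) = 8·5·6·3 = 720 ≡ 5, so v_4 = 5^{−1} = 9 (mod 11).
  i = 5 (α = 7): (7−2)(7−5)(7−4)(7−10) = 5·2·3·(−3) = −90 ≡ 9, so v_5 = 9^{−1} = 5 (mod 11).
  v = [5, 7, 7, 9, 5].
Step 2: syndromes of r = [4, 6, 3, 0, 7] (all sums mod 11).
  S_0 = Σ v_i r_i = 5·4 + 7·6 + 7·3 + 9·0 + 5·7 = 118 ≡ 8.
  S_1 = Σ v_i α_i r_i = 5·2·4 + 7·5·6 + 7·4·3 + 9·10·0 + 5·7·7 = 579 ≡ 7.
  α_i^2 mod 11 = [4, 3, 5, 1, 5].
  S_2 = Σ v_i α_i^2 r_i = 5·4·4 + 7·3·6 + 7·5·3 + 9·1·0 + 5·5·7 = 486 ≡ 2.
  S = (8, 7, 2) ≠ 0, so r is not a codeword (an error is present).
Step 3: locate the error. For a single error e at position i, S_ℓ = v_i·e·α_i^ℓ, so α_err = S_1/S_0.
  S_0^{−1} = 8^{−1} = 7 (mod 11), so α_err = 7·7 = 49 ≡ 5 = α_2. Error position i = 2.
  Consistency check: S_2/S_1 = 2·8 = 16 ≡ 5 = α_err ✓ (single-error assumption holds).
Step 4: error magnitude e = S_0/v_2 = S_0·∏_{j≠2}(α_2 − α_j) = 8·8 = 64 ≡ 9 (mod 11).
Step 5: correct position 2: c_2 = r_2 − e = 6 − 9 ≡ 8 (mod 11). Hence c = [4, 8, 3, 0, 7].
  Check: interpolating c through the α_i gives m(x) = 5 + 5·x (degree < 2) with m(α_i) = c_i for every i, so c is indeed a codeword.


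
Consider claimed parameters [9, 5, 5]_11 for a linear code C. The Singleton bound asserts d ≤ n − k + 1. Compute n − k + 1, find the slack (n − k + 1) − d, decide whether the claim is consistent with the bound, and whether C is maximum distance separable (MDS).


Singleton RHS = n − k + 1 = 5, slack = 0, bound satisfied, MDS.

Singleton bound: d ≤ n − k + 1.
Here n = 9, k = 5, so n − k + 1 = 5.
Given d = 5, check d ≤ 5: YES.
Slack = (n − k + 1) − d = 0.
The code is MDS (slack = 0).
Description: the claimed parameters are [9, 5, 5]_11; such a code would be MDS (meets Singleton bound).


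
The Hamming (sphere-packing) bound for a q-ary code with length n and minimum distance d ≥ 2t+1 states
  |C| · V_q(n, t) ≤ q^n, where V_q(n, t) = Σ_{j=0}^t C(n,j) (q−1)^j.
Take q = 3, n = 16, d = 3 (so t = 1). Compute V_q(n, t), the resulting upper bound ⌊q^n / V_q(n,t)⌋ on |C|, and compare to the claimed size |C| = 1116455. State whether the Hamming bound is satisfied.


V_q(n, t) = 33, q^n = 43046721, Hamming bound = 1304446, |C| = 1116455 ≤ bound (satisfied).

Step 1: Compute V_q(n, t) = Σ_{j=0}^1 C(n, j) (q−1)^j.
  j = 0: C(16,0)·(2)^0 = 1·1 = 1.
  j = 1: C(16,1)·(2)^1 = 16·2 = 32.
  V_q(n, t) = 1 + 32 = 33.
Step 2: q^n = 3^16 = 43046721.
Step 3: Hamming bound ⌊q^n / V_q(n,t)⌋ = ⌊43046721/33⌋ = 1304446.
Step 4: Compare |C| = 1116455 to 1304446: satisfied.
The claimed |C| lies below the Hamming bound.


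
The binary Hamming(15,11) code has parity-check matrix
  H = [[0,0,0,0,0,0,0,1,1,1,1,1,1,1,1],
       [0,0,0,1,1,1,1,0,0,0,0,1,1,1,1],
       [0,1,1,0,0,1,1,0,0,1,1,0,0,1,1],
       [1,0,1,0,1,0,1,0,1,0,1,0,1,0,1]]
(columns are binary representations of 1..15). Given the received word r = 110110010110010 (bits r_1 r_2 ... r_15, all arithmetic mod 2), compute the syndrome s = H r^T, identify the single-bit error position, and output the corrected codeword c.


s = (0, 1, 0, 1)^T, error position = 5, corrected codeword c = 110100010110010

Compute s = H r^T mod 2 one row at a time:
  s_1 = 1 + 0 + 1 + 1 + 0 + 0 + 1 + 0 = 4 ≡ 0 (mod 2).
  s_2 = 1 + 1 + 0 + 0 + 0 + 0 + 1 + 0 = 3 ≡ 1 (mod 2).
  s_3 = 1 + 0 + 0 + 0 + 1 + 1 + 1 + 0 = 4 ≡ 0 (mod 2).
  s_4 = 1 + 0 + 1 + 0 + 0 + 1 + 0 + 0 = 3 ≡ 1 (mod 2).
s = (0, 1, 0, 1)^T — this equals column 5 of H (binary 0101), so error is at position 5.
Correct: flip bit 5 of r = 110110010110010 to get c = 110100010110010.


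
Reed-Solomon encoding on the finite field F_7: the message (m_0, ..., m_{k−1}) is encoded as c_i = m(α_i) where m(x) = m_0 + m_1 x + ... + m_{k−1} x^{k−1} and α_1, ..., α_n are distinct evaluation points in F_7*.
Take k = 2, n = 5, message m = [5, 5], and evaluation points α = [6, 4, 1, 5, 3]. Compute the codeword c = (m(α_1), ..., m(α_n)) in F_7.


c = [0, 4, 3, 2, 6]

Message polynomial: m(x) = 5 + 5·x (mod 7).
For each evaluation point α_i, compute m(α_i) mod 7:
  α_1 = 6: Horner steps 5 → 0, so m(6) = 0.
  α_2 = 4: Horner steps 5 → 4, so m(4) = 4.
  α_3 = 1: Horner steps 5 → 3, so m(1) = 3.
  α_4 = 5: Horner steps 5 → 2, so m(5) = 2.
  α_5 = 3: Horner steps 5 → 6, so m(3) = 6.
Codeword c = [0, 4, 3, 2, 6] ∈ F_7^5.


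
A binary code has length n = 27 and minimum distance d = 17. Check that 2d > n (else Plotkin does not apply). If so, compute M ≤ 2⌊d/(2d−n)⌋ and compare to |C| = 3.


Plotkin bound M ≤ 4; given |C| = 3 ≤ bound (satisfied).

Check applicability: 2d = 34, n = 27.
2d − n = 7 > 0, so Plotkin applies.
Compute d/(2d−n) = 17/7 ≈ 2.4286.
⌊d/(2d−n)⌋ = 2.
Plotkin bound: M ≤ 2·2 = 4.
Given |C| = 3, check: satisfied.
This |C| is below the Plotkin bound.


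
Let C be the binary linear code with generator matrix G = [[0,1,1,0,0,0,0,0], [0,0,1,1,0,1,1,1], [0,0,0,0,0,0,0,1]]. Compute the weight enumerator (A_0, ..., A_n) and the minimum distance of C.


Weight distribution: A_0 = 1, A_1 = 1, A_2 = 1, A_3 = 1, A_4 = 2, A_5 = 2. Minimum distance d = 1.

Enumerate all 2^3 = 8 messages m ∈ F_2^3.
For each, compute codeword c = mG in F_2^8, then tally its weight.
  m = 000 → c = 00000000, weight = 0.
  m = 100 → c = 01100000, weight = 2.
  m = 010 → c = 00110111, weight = 5.
  m = 110 → c = 01010111, weight = 5.
  m = 001 → c = 00000001, weight = 1.
  m = 101 → c = 01100001, weight = 3.
  m = 011 → c = 00110110, weight = 4.
  m = 111 → c = 01010110, weight = 4.
Tally weights:
  weight 0: 1 codewords.
  weight 1: 1 codewords.
  weight 2: 1 codewords.
  weight 3: 1 codewords.
  weight 4: 2 codewords.
  weight 5: 2 codewords.
Minimum distance d = smallest w > 0 with A_w > 0 = 1.
Sanity: Σ A_w = 8 = 2^3 = 8 ✓.


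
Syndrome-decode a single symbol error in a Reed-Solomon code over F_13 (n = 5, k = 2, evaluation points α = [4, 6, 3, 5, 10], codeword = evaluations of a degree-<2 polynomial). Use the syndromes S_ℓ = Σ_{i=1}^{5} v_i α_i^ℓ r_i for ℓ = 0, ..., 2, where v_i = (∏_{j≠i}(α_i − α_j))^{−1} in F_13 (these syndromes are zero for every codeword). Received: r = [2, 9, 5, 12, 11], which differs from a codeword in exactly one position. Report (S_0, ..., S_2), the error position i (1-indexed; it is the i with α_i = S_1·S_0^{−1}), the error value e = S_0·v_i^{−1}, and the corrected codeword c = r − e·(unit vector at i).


S = (5, 11, 6), error at position 5, error magnitude e = 1, c = [2, 9, 5, 12, 10].

Step 1: column multipliers v_i = (∏_{j≠i}(α_i − α_j))^{−1} mod 13.
  i = 1 (α = 4): (4−6)(4−3)(4−5)(4−10) = (−2)·1·(−1)·(−6) = −12 ≡ 1, so v_1 = 1^{−1} = 1 (mod 13).
  i = 2 (α = 6): (6−4)(6−3)(6−5)(6−10) = 2·3·1·(−4) = −24 ≡ 2, so v_2 = 2^{−1} = 7 (mod 13).
  i = 3 (α = 3): (3−4)(3−6)(3−5)(3−10) = (−1)·(−3)·(−2)·(−7) = 42 ≡ 3, so v_3 = 3^{−1} = 9 (mod 13).
  i = 4 (α = 5): (5−4)(5−6)(5−3)(5−10) = 1·(−1)·2·(−5) = 10 ≡ 10, so v_4 = 10^{−1} = 4 (mod 13).
  i = 5 (α = 10): (10−4)(10−6)(10−3)(10−5) = 6·4·7·5 = 840 ≡ 8, so v_5 = 8^{−1} = 5 (mod 13).
  v = [1, 7, 9, 4, 5].
Step 2: syndromes of r = [2, 9, 5, 12, 11] (all sums mod 13).
  S_0 = Σ v_i r_i = 1·2 + 7·9 + 9·5 + 4·12 + 5·11 = 213 ≡ 5.
  S_1 = Σ v_i α_i r_i = 1·4·2 + 7·6·9 + 9·3·5 + 4·5·12 + 5·10·11 = 1311 ≡ 11.
  α_i^2 mod 13 = [3, 10, 9, 12, 9].
  S_2 = Σ v_i α_i^2 r_i = 1·3·2 + 7·10·9 + 9·9·5 + 4·12·12 + 5·9·11 = 2112 ≡ 6.
  S = (5, 11, 6) ≠ 0, so r is not a codeword (an error is present).
Step 3: locate the error. For a single error e at position i, S_ℓ = v_i·e·α_i^ℓ, so α_err = S_1/S_0.
  S_0^{−1} = 5^{−1} = 8 (mod 13), so α_err = 11·8 = 88 ≡ 10 = α_5. Error position i = 5.
  Consistency check: S_2/S_1 = 6·6 = 36 ≡ 10 = α_err ✓ (single-error assumption holds).
Step 4: error magnitude e = S_0/v_5 = S_0·∏_{j≠5}(α_5 − α_j) = 5·8 = 40 ≡ 1 (mod 13).
Step 5: correct position 5: c_5 = r_5 − e = 11 − 1 ≡ 10 (mod 13). Hence c = [2, 9, 5, 12, 10].
  Check: interpolating c through the α_i gives m(x) = 1 + 10·x (degree < 2) with m(α_i) = c_i for every i, so c is indeed a codeword.


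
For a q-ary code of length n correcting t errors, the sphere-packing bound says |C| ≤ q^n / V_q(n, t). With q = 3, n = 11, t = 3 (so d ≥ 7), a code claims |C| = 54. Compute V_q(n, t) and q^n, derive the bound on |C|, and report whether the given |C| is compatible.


V_q(n, t) = 1563, q^n = 177147, Hamming bound = 113, |C| = 54 ≤ bound (satisfied).

Step 1: Compute V_q(n, t) = Σ_{j=0}^3 C(n, j) (q−1)^j.
  j = 0: C(11,0)·(2)^0 = 1·1 = 1.
  j = 1: C(11,1)·(2)^1 = 11·2 = 22.
  j = 2: C(11,2)·(2)^2 = 55·4 = 220.
  j = 3: C(11,3)·(2)^3 = 165·8 = 1320.
  V_q(n, t) = 1 + 22 + 220 + 1320 = 1563.
Step 2: q^n = 3^11 = 177147.
Step 3: Hamming bound ⌊q^n / V_q(n,t)⌋ = ⌊177147/1563⌋ = 113.
Step 4: Compare |C| = 54 to 113: satisfied.
The claimed |C| lies below the Hamming bound.


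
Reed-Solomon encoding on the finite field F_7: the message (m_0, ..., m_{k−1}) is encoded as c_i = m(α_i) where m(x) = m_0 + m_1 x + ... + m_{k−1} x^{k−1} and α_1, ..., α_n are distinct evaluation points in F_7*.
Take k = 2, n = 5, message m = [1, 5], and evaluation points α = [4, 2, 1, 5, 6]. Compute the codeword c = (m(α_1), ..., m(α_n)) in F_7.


c = [0, 4, 6, 5, 3]

Message polynomial: m(x) = 1 + 5·x (mod 7).
For each evaluation point α_i, compute m(α_i) mod 7:
  α_1 = 4: Horner steps 5 → 0, so m(4) = 0.
  α_2 = 2: Horner steps 5 → 4, so m(2) = 4.
  α_3 = 1: Horner steps 5 → 6, so m(1) = 6.
  α_4 = 5: Horner steps 5 → 5, so m(5) = 5.
  α_5 = 6: Horner steps 5 → 3, so m(6) = 3.
Codeword c = [0, 4, 6, 5, 3] ∈ F_7^5.


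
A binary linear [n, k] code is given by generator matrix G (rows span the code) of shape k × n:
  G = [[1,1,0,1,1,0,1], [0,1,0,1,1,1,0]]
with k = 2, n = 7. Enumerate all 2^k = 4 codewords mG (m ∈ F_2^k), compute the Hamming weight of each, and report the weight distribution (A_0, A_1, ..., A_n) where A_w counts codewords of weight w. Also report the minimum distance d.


Weight distribution: A_0 = 1, A_3 = 1, A_4 = 1, A_5 = 1. Minimum distance d = 3.

Enumerate all 2^2 = 4 messages m ∈ F_2^2.
For each, compute codeword c = mG in F_2^7, then tally its weight.
  m = 00 → c = 0000000, weight = 0.
  m = 10 → c = 1101101, weight = 5.
  m = 01 → c = 0101110, weight = 4.
  m = 11 → c = 1000011, weight = 3.
Tally weights:
  weight 0: 1 codewords.
  weight 3: 1 codewords.
  weight 4: 1 codewords.
  weight 5: 1 codewords.
Minimum distance d = smallest w > 0 with A_w > 0 = 3.
Sanity: Σ A_w = 4 = 2^2 = 4 ✓.


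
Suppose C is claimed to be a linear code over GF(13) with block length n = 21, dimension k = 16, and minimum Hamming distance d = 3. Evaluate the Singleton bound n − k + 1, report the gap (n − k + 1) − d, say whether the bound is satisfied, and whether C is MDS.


Singleton RHS = n − k + 1 = 6, slack = 3, bound satisfied, not MDS.

Singleton bound: d ≤ n − k + 1.
Here n = 21, k = 16, so n − k + 1 = 6.
Given d = 3, check d ≤ 6: YES.
Slack = (n − k + 1) − d = 3.
The code is NOT MDS (slack = 3 > 0).
Description: the claimed parameters are [21, 16, 3]_13; such a code would be non-MDS.


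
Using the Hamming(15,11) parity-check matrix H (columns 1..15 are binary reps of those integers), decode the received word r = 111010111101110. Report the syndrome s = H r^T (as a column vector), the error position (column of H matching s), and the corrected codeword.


s = (0, 1, 1, 0)^T, error position = 6, corrected codeword c = 111011111101110

Compute s = H r^T mod 2 one row at a time:
  s_1 = 1 + 1 + 1 + 0 + 1 + 1 + 1 + 0 = 6 ≡ 0 (mod 2).
  s_2 = 0 + 1 + 0 + 1 + 1 + 1 + 1 + 0 = 5 ≡ 1 (mod 2).
  s_3 = 1 + 1 + 0 + 1 + 1 + 0 + 1 + 0 = 5 ≡ 1 (mod 2).
  s_4 = 1 + 1 + 1 + 1 + 1 + 0 + 1 + 0 = 6 ≡ 0 (mod 2).
s = (0, 1, 1, 0)^T — this equals column 6 of H (binary 0110), so error is at position 6.
Correct: flip bit 6 of r = 111010111101110 to get c = 111011111101110.


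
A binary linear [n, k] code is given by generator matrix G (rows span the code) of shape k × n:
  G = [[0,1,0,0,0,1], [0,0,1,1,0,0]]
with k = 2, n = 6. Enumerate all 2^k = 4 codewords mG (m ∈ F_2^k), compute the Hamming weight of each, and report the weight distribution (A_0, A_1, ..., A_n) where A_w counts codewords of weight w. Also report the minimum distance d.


Weight distribution: A_0 = 1, A_2 = 2, A_4 = 1. Minimum distance d = 2.

Enumerate all 2^2 = 4 messages m ∈ F_2^2.
For each, compute codeword c = mG in F_2^6, then tally its weight.
  m = 00 → c = 000000, weight = 0.
  m = 10 → c = 010001, weight = 2.
  m = 01 → c = 001100, weight = 2.
  m = 11 → c = 011101, weight = 4.
Tally weights:
  weight 0: 1 codewords.
  weight 2: 2 codewords.
  weight 4: 1 codewords.
Minimum distance d = smallest w > 0 with A_w > 0 = 2.
Sanity: Σ A_w = 4 = 2^2 = 4 ✓.


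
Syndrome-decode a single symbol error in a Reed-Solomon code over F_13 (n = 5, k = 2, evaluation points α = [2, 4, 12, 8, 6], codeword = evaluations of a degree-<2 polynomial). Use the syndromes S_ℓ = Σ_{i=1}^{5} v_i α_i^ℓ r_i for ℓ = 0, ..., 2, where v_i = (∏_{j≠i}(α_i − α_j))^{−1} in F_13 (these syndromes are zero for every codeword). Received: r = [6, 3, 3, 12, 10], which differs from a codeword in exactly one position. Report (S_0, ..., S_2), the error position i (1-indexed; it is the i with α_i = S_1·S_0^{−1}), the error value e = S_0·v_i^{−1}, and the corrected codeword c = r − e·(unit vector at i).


S = (4, 3, 12), error at position 2, error magnitude e = 8, c = [6, 8, 3, 12, 10].

Step 1: column multipliers v_i = (∏_{j≠i}(α_i − α_j))^{−1} mod 13.
  i = 1 (α = 2): (2−4)(2−12)(2−8)(2−6) = (−2)·(−10)·(−6)·(−4) = 480 ≡ 12, so v_1 = 12^{−1} = 12 (mod 13).
  i = 2 (α = 4): (4−2)(4−12)(4−8)(4−6) = 2·(−8)·(−4)·(−2) = −128 ≡ 2, so v_2 = 2^{−1} = 7 (mod 13).
  i = 3 (α = 12): (12−2)(12−4)(12−8)(12−6) = 10·8·4·6 = 1920 ≡ 9, so v_3 = 9^{−1} = 3 (mod 13).
  i = 4 (α = 8): (8−2)(8−4)(8−12)(8−6) = 6·4·(−4)·2 = −192 ≡ 3, so v_4 = 3^{−1} = 9 (mod 13).
  i = 5 (α = 6): (6−2)(6−4)(6−12)(6−8) = 4·2·(−6)·(−2) = 96 ≡ 5, so v_5 = 5^{−1} = 8 (mod 13).
  v = [12, 7, 3, 9, 8].
Step 2: syndromes of r = [6, 3, 3, 12, 10] (all sums mod 13).
  S_0 = Σ v_i r_i = 12·6 + 7·3 + 3·3 + 9·12 + 8·10 = 290 ≡ 4.
  S_1 = Σ v_i α_i r_i = 12·2·6 + 7·4·3 + 3·12·3 + 9·8·12 + 8·6·10 = 1680 ≡ 3.
  α_i^2 mod 13 = [4, 3, 1, 12, 10].
  S_2 = Σ v_i α_i^2 r_i = 12·4·6 + 7·3·3 + 3·1·3 + 9·12·12 + 8·10·10 = 2456 ≡ 12.
  S = (4, 3, 12) ≠ 0, so r is not a codeword (an error is present).
Step 3: locate the error. For a single error e at position i, S_ℓ = v_i·e·α_i^ℓ, so α_err = S_1/S_0.
  S_0^{−1} = 4^{−1} = 10 (mod 13), so α_err = 3·10 = 30 ≡ 4 = α_2. Error position i = 2.
  Consistency check: S_2/S_1 = 12·9 = 108 ≡ 4 = α_err ✓ (single-error assumption holds).
Step 4: error magnitude e = S_0/v_2 = S_0·∏_{j≠2}(α_2 − α_j) = 4·2 = 8 ≡ 8 (mod 13).
Step 5: correct position 2: c_2 = r_2 − e = 3 − 8 ≡ 8 (mod 13). Hence c = [6, 8, 3, 12, 10].
  Check: interpolating c through the α_i gives m(x) = 4 + 1·x (degree < 2) with m(α_i) = c_i for every i, so c is indeed a codeword.


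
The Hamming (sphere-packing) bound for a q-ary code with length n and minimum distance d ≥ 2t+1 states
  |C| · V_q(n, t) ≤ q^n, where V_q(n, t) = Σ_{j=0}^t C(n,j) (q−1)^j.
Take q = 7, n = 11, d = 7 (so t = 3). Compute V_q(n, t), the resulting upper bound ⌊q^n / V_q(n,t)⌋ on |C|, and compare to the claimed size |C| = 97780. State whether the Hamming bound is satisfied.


V_q(n, t) = 37687, q^n = 1977326743, Hamming bound = 52467, |C| = 97780 > bound (violated).

Step 1: Compute V_q(n, t) = Σ_{j=0}^3 C(n, j) (q−1)^j.
  j = 0: C(11,0)·(6)^0 = 1·1 = 1.
  j = 1: C(11,1)·(6)^1 = 11·6 = 66.
  j = 2: C(11,2)·(6)^2 = 55·36 = 1980.
  j = 3: C(11,3)·(6)^3 = 165·216 = 35640.
  V_q(n, t) = 1 + 66 + 1980 + 35640 = 37687.
Step 2: q^n = 7^11 = 1977326743.
Step 3: Hamming bound ⌊q^n / V_q(n,t)⌋ = ⌊1977326743/37687⌋ = 52467.
Step 4: Compare |C| = 97780 to 52467: violated.
The claimed |C| lies above the Hamming bound, so no 7-ary code of length 11 with d ≥ 7 can have 97780 codewords.


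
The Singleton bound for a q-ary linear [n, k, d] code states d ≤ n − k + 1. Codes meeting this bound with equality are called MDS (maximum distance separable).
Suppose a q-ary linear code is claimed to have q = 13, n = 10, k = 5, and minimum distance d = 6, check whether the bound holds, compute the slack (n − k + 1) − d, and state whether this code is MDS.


Singleton RHS = n − k + 1 = 6, slack = 0, bound satisfied, MDS.

Singleton bound: d ≤ n − k + 1.
Here n = 10, k = 5, so n − k + 1 = 6.
Given d = 6, check d ≤ 6: YES.
Slack = (n − k + 1) − d = 0.
The code is MDS (slack = 0).
Description: the claimed parameters are [10, 5, 6]_13; such a code would be MDS (meets Singleton bound).


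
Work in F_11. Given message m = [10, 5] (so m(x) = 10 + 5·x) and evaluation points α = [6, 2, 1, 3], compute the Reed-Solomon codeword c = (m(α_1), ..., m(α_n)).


c = [7, 9, 4, 3]

Message polynomial: m(x) = 10 + 5·x (mod 11).
For each evaluation point α_i, compute m(α_i) mod 11:
  α_1 = 6: Horner steps 5 → 7, so m(6) = 7.
  α_2 = 2: Horner steps 5 → 9, so m(2) = 9.
  α_3 = 1: Horner steps 5 → 4, so m(1) = 4.
  α_4 = 3: Horner steps 5 → 3, so m(3) = 3.
Codeword c = [7, 9, 4, 3] ∈ F_11^4.


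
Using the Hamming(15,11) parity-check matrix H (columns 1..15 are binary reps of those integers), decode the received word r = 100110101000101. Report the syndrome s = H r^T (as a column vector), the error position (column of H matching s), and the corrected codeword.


s = (1, 1, 0, 0)^T, error position = 12, corrected codeword c = 100110101001101

Compute s = H r^T mod 2 one row at a time:
  s_1 = 0 + 1 + 0 + 0 + 0 + 1 + 0 + 1 = 3 ≡ 1 (mod 2).
  s_2 = 1 + 1 + 0 + 1 + 0 + 1 + 0 + 1 = 5 ≡ 1 (mod 2).
  s_3 = 0 + 0 + 0 + 1 + 0 + 0 + 0 + 1 = 2 ≡ 0 (mod 2).
  s_4 = 1 + 0 + 1 + 1 + 1 + 0 + 1 + 1 = 6 ≡ 0 (mod 2).
s = (1, 1, 0, 0)^T — this equals column 12 of H (binary 1100), so error is at position 12.
Correct: flip bit 12 of r = 100110101000101 to get c = 100110101001101.


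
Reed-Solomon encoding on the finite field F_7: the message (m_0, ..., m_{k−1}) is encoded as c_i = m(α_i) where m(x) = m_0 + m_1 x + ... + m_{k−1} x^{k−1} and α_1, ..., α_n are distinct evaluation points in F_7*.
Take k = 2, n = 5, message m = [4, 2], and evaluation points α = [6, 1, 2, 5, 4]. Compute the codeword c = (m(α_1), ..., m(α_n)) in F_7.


c = [2, 6, 1, 0, 5]

Message polynomial: m(x) = 4 + 2·x (mod 7).
For each evaluation point α_i, compute m(α_i) mod 7:
  α_1 = 6: Horner steps 2 → 2, so m(6) = 2.
  α_2 = 1: Horner steps 2 → 6, so m(1) = 6.
  α_3 = 2: Horner steps 2 → 1, so m(2) = 1.
  α_4 = 5: Horner steps 2 → 0, so m(5) = 0.
  α_5 = 4: Horner steps 2 → 5, so m(4) = 5.
Codeword c = [2, 6, 1, 0, 5] ∈ F_7^5.


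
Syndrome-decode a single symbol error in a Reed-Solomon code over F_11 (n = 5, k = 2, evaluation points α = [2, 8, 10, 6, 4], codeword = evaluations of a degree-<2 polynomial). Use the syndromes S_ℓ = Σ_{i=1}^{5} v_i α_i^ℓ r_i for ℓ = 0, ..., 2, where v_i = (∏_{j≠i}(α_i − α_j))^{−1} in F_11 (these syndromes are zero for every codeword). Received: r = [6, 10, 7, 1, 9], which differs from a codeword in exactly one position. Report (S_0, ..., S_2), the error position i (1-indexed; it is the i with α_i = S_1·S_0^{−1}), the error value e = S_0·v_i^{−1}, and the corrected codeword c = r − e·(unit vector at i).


S = (2, 5, 7), error at position 2, error magnitude e = 6, c = [6, 4, 7, 1, 9].

Step 1: column multipliers v_i = (∏_{j≠i}(α_i − α_j))^{−1} mod 11.
  i = 1 (α = 2): (2−8)(2−10)(2−6)(2−4) = (−6)·(−8)·(−4)·(−2) = 384 ≡ 10, so v_1 = 10^{−1} = 10 (mod 11).
  i = 2 (α = 8): (8−2)(8−10)(8−6)(8−4) = 6·(−2)·2·4 = −96 ≡ 3, so v_2 = 3^{−1} = 4 (mod 11).
  i = 3 (α = 10): (10−2)(10−8)(10−6)(10−4) = 8·2·4·6 = 384 ≡ 10, so v_3 = 10^{−1} = 10 (mod 11).
  i = 4 (α = 6): (6−2)(6−8)(6−10)(6−4) = 4·(−2)·(−4)·2 = 64 ≡ 9, so v_4 = 9^{−1} = 5 (mod 11).
  i = 5 (α = 4): (4−2)(4−8)(4−10)(4−6) = 2·(−4)·(−6)·(−2) = −96 ≡ 3, so v_5 = 3^{−1} = 4 (mod 11).
  v = [10, 4, 10, 5, 4].
Step 2: syndromes of r = [6, 10, 7, 1, 9] (all sums mod 11).
  S_0 = Σ v_i r_i = 10·6 + 4·10 + 10·7 + 5·1 + 4·9 = 211 ≡ 2.
  S_1 = Σ v_i α_i r_i = 10·2·6 + 4·8·10 + 10·10·7 + 5·6·1 + 4·4·9 = 1314 ≡ 5.
  α_i^2 mod 11 = [4, 9, 1, 3, 5].
  S_2 = Σ v_i α_i^2 r_i = 10·4·6 + 4·9·10 + 10·1·7 + 5·3·1 + 4·5·9 = 865 ≡ 7.
  S = (2, 5, 7) ≠ 0, so r is not a codeword (an error is present).
Step 3: locate the error. For a single error e at position i, S_ℓ = v_i·e·α_i^ℓ, so α_err = S_1/S_0.
  S_0^{−1} = 2^{−1} = 6 (mod 11), so α_err = 5·6 = 30 ≡ 8 = α_2. Error position i = 2.
  Consistency check: S_2/S_1 = 7·9 = 63 ≡ 8 = α_err ✓ (single-error assumption holds).
Step 4: error magnitude e = S_0/v_2 = S_0·∏_{j≠2}(α_2 − α_j) = 2·3 = 6 ≡ 6 (mod 11).
Step 5: correct position 2: c_2 = r_2 − e = 10 − 6 ≡ 4 (mod 11). Hence c = [6, 4, 7, 1, 9].
  Check: interpolating c through the α_i gives m(x) = 3 + 7·x (degree < 2) with m(α_i) = c_i for every i, so c is indeed a codeword.


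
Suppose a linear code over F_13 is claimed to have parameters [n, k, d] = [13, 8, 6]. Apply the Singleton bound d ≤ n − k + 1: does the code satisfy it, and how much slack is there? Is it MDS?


Singleton RHS = n − k + 1 = 6, slack = 0, bound satisfied, MDS.

Singleton bound: d ≤ n − k + 1.
Here n = 13, k = 8, so n − k + 1 = 6.
Given d = 6, check d ≤ 6: YES.
Slack = (n − k + 1) − d = 0.
The code is MDS (slack = 0).
Description: the claimed parameters are [13, 8, 6]_13; such a code would be MDS (meets Singleton bound).
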